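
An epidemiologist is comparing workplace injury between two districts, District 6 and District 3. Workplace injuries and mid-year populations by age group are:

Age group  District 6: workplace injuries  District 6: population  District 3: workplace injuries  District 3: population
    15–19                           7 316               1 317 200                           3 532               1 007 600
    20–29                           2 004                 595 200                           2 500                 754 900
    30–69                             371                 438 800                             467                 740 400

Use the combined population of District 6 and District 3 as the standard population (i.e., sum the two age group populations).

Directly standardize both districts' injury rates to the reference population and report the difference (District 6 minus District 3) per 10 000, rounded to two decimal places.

Age-specific rates per 10 000 for District 6: 55.54, 33.67, 8.45.
For District 3: 35.05, 33.12, 6.31.
Combined standard total = 4 854 100; weights = 0.4789, 0.2781, 0.2429.
District 6: 0.4789×55.54 + 0.2781×33.67 + 0.2429×8.45 = 38.0196 per 10 000.
District 3: 0.4789×35.05 + 0.2781×33.12 + 0.2429×6.31 = 27.5317 per 10 000.
Difference = 38.0196 − 27.5317 = 10.4880.

10.49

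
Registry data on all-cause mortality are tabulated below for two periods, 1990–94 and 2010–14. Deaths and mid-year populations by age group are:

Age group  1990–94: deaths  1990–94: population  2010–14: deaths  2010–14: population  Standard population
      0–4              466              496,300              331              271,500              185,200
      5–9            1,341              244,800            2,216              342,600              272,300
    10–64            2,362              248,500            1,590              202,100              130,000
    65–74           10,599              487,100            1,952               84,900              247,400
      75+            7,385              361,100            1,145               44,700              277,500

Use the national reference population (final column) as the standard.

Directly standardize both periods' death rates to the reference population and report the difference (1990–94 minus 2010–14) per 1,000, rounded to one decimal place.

Age-specific rates per 1,000 for 1990–94: 0.939, 5.478, 9.505, 21.759, 20.451.
For 2010–14: 1.219, 6.468, 7.867, 22.992, 25.615.
Standard total = 1,112,400; weights = 0.1665, 0.2448, 0.1169, 0.2224, 0.2495.
1990–94: 0.1665×0.939 + 0.2448×5.478 + 0.1169×9.505 + 0.2224×21.759 + 0.2495×20.451 = 12.5492 per 1,000.
2010–14: 0.1665×1.219 + 0.2448×6.468 + 0.1169×7.867 + 0.2224×22.992 + 0.2495×25.615 = 14.2091 per 1,000.
Difference = 12.5492 − 14.2091 = -1.6599.

-1.7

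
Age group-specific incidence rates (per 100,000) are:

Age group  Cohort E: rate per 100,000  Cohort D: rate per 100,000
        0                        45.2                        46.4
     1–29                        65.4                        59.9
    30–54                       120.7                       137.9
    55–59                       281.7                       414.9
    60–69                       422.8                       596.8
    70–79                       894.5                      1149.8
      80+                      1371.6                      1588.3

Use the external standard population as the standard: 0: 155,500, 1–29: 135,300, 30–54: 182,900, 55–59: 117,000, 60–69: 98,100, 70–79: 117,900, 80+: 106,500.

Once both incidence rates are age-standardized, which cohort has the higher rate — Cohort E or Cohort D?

Cohort D

Standard total = 913,200; weights = 0.1703, 0.1482, 0.2003, 0.1281, 0.1074, 0.1291, 0.1166.
Cohort E: 0.1703×45.2 + 0.1482×65.4 + 0.2003×120.7 + 0.1281×281.7 + 0.1074×422.8 + 0.1291×894.5 + 0.1166×1371.6 = 398.5171 per 100,000.
Cohort D: 0.1703×46.4 + 0.1482×59.9 + 0.2003×137.9 + 0.1281×414.9 + 0.1074×596.8 + 0.1291×1149.8 + 0.1166×1588.3 = 495.3420 per 100,000.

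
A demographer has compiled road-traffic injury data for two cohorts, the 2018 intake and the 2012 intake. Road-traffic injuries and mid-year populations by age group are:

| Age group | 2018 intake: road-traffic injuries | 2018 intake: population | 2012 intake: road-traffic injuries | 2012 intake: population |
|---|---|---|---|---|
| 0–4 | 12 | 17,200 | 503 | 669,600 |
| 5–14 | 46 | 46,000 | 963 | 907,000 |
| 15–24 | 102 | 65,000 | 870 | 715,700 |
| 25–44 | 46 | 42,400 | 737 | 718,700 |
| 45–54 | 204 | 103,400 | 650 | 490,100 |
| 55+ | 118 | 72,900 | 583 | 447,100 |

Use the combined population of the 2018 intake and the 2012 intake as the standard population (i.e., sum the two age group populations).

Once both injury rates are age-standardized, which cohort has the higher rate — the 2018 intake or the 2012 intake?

Age-specific rates per 100,000 for the 2018 intake: 69.77, 100.00, 156.92, 108.49, 197.29, 161.87.
For the 2012 intake: 75.12, 106.17, 121.56, 102.55, 132.63, 130.40.
Combined standard total = 4,295,100; weights = 0.1599, 0.2219, 0.1818, 0.1772, 0.1382, 0.1211.
The 2018 intake: 0.1599×69.77 + 0.2219×100.00 + 0.1818×156.92 + 0.1772×108.49 + 0.1382×197.29 + 0.1211×161.87 = 127.9507 per 100,000.
The 2012 intake: 0.1599×75.12 + 0.2219×106.17 + 0.1818×121.56 + 0.1772×102.55 + 0.1382×132.63 + 0.1211×130.40 = 109.9497 per 100,000.

2018 intake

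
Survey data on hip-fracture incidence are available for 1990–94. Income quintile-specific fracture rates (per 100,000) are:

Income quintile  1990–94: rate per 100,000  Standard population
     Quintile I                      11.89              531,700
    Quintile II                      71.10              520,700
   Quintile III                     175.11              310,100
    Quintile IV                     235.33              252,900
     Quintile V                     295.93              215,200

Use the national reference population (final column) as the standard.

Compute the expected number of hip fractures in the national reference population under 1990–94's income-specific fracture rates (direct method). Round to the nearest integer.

Expected hip fractures = Σ (standard pop × income-specific rate ÷ 100,000)
= 531,700×11.89/100,000 + 520,700×71.10/100,000 + 310,100×175.11/100,000 + 252,900×235.33/100,000 + 215,200×295.93/100,000
= 63.22 + 370.22 + 543.02 + 595.15 + 636.84 = 2208.44.

2208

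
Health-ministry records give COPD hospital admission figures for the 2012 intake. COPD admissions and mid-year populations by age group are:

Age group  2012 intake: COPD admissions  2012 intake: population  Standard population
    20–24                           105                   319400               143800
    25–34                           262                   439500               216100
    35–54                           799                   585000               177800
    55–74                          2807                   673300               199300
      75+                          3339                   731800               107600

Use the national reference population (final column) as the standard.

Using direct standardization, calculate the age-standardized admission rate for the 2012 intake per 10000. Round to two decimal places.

20.61

Age-specific rates per 10000 for the 2012 intake: 3.29, 5.96, 13.66, 41.69, 45.63.
Standard total = 844600; weights = 0.1703, 0.2559, 0.2105, 0.2360, 0.1274.
Standardized rate: 0.1703×3.29 + 0.2559×5.96 + 0.2105×13.66 + 0.2360×41.69 + 0.1274×45.63 = 20.6106 per 10000.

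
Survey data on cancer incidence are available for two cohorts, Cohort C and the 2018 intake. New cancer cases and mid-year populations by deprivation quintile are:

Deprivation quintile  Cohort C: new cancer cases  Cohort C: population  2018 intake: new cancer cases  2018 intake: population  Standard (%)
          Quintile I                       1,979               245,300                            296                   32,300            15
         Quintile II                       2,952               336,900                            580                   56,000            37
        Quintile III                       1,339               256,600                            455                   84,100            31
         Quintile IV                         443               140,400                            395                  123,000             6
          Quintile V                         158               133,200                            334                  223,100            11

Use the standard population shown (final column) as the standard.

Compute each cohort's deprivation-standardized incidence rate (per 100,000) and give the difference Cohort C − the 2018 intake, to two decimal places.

Deprivation-specific rates per 100,000 for Cohort C: 806.77, 876.22, 521.82, 315.53, 118.62.
For the 2018 intake: 916.41, 1035.71, 541.02, 321.14, 149.71.
Standard weights: 0.15, 0.37, 0.31, 0.06, 0.11.
Cohort C: 0.1500×806.77 + 0.3700×876.22 + 0.3100×521.82 + 0.0600×315.53 + 0.1100×118.62 = 638.9632 per 100,000.
The 2018 intake: 0.1500×916.41 + 0.3700×1035.71 + 0.3100×541.02 + 0.0600×321.14 + 0.1100×149.71 = 724.1288 per 100,000.
Difference = 638.9632 − 724.1288 = -85.1657.

-85.17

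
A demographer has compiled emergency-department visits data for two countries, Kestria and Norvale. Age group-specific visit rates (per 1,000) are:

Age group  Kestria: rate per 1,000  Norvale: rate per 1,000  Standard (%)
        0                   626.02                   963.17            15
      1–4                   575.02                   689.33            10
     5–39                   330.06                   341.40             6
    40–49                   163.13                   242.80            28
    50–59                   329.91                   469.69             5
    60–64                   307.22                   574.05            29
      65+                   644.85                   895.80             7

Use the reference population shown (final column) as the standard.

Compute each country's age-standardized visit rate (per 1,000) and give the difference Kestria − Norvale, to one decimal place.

-186.9

Standard weights: 0.15, 0.10, 0.06, 0.28, 0.05, 0.29, 0.07.
Kestria: 0.1500×626.02 + 0.1000×575.02 + 0.0600×330.06 + 0.2800×163.13 + 0.0500×329.91 + 0.2900×307.22 + 0.0700×644.85 = 367.6138 per 1,000.
Norvale: 0.1500×963.17 + 0.1000×689.33 + 0.0600×341.40 + 0.2800×242.80 + 0.0500×469.69 + 0.2900×574.05 + 0.0700×895.80 = 554.5415 per 1,000.
Difference = 367.6138 − 554.5415 = -186.9277.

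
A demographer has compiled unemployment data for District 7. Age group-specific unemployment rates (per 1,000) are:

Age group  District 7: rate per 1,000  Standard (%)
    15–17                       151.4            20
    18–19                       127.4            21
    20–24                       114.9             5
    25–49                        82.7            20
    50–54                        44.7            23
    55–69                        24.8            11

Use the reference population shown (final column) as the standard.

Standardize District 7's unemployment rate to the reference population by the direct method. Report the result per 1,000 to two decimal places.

Standard weights: 0.20, 0.21, 0.05, 0.20, 0.23, 0.11.
Standardized rate: 0.2000×151.4 + 0.2100×127.4 + 0.0500×114.9 + 0.2000×82.7 + 0.2300×44.7 + 0.1100×24.8 = 92.3280 per 1,000.

92.33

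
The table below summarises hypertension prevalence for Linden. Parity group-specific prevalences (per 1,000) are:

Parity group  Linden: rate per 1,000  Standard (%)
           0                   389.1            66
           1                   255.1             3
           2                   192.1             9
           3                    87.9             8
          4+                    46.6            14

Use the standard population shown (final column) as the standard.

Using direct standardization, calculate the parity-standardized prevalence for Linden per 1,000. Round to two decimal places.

295.30

Standard weights: 0.66, 0.03, 0.09, 0.08, 0.14.
Standardized rate: 0.6600×389.1 + 0.0300×255.1 + 0.0900×192.1 + 0.0800×87.9 + 0.1400×46.6 = 295.3040 per 1,000.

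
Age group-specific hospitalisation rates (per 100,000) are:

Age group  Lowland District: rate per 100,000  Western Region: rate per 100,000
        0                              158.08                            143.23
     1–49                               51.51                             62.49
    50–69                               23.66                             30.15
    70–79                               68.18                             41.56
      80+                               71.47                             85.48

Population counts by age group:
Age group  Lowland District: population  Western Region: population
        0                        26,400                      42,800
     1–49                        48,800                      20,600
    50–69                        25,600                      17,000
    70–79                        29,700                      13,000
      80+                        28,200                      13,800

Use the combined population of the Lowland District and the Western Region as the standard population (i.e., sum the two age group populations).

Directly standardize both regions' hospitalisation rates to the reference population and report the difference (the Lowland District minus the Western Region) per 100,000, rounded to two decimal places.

Combined standard total = 265,900; weights = 0.2602, 0.2610, 0.1602, 0.1606, 0.1580.
The Lowland District: 0.2602×158.08 + 0.2610×51.51 + 0.1602×23.66 + 0.1606×68.18 + 0.1580×71.47 = 80.6125 per 100,000.
The Western Region: 0.2602×143.23 + 0.2610×62.49 + 0.1602×30.15 + 0.1606×41.56 + 0.1580×85.48 = 78.5915 per 100,000.
Difference = 80.6125 − 78.5915 = 2.0210.

2.02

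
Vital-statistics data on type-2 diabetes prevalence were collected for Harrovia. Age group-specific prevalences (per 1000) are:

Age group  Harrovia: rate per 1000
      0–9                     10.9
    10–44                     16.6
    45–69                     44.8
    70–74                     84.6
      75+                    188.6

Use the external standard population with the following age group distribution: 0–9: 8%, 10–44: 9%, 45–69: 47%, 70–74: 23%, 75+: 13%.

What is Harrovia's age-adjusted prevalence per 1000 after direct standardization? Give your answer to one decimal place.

67.4

Standard weights: 0.08, 0.09, 0.47, 0.23, 0.13.
Standardized rate: 0.0800×10.9 + 0.0900×16.6 + 0.4700×44.8 + 0.2300×84.6 + 0.1300×188.6 = 67.3980 per 1000.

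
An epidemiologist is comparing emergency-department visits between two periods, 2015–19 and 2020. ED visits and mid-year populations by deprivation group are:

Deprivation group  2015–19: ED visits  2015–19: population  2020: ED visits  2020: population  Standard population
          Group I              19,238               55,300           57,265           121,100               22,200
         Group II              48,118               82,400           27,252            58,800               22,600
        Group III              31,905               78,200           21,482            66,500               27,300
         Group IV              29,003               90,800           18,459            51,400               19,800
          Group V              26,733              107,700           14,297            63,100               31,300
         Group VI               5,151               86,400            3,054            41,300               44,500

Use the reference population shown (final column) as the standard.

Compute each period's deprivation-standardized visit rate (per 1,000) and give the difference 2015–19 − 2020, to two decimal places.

Deprivation-specific rates per 1,000 for 2015–19: 347.884, 583.956, 407.992, 319.416, 248.217, 59.618.
For 2020: 472.874, 463.469, 323.038, 359.125, 226.577, 73.947.
Standard total = 167,700; weights = 0.1324, 0.1348, 0.1628, 0.1181, 0.1866, 0.2654.
2015–19: 0.1324×347.884 + 0.1348×583.956 + 0.1628×407.992 + 0.1181×319.416 + 0.1866×248.217 + 0.2654×59.618 = 291.0273 per 1,000.
2020: 0.1324×472.874 + 0.1348×463.469 + 0.1628×323.038 + 0.1181×359.125 + 0.1866×226.577 + 0.2654×73.947 = 281.9575 per 1,000.
Difference = 291.0273 − 281.9575 = 9.0698.

9.07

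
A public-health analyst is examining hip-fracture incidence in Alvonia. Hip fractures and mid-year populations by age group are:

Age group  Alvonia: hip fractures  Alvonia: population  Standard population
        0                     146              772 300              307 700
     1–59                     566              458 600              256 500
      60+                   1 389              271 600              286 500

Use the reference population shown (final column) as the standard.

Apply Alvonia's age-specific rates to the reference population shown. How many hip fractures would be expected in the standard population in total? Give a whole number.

1840

Age-specific rates per 100 000 for Alvonia: 18.90, 123.42, 511.41.
Expected hip fractures = Σ (standard pop × age-specific rate ÷ 100 000)
= 307 700×18.90/100 000 + 256 500×123.42/100 000 + 286 500×511.41/100 000
= 58.17 + 316.57 + 1465.20 = 1839.94.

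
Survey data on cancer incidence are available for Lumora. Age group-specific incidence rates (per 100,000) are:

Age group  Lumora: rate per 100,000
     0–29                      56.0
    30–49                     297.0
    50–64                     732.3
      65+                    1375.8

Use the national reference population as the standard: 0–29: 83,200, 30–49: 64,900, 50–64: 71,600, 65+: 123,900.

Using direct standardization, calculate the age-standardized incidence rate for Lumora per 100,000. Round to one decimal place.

Standard total = 343,600; weights = 0.2421, 0.1889, 0.2084, 0.3606.
Standardized rate: 0.2421×56.0 + 0.1889×297.0 + 0.2084×732.3 + 0.3606×1375.8 = 718.3609 per 100,000.

718.4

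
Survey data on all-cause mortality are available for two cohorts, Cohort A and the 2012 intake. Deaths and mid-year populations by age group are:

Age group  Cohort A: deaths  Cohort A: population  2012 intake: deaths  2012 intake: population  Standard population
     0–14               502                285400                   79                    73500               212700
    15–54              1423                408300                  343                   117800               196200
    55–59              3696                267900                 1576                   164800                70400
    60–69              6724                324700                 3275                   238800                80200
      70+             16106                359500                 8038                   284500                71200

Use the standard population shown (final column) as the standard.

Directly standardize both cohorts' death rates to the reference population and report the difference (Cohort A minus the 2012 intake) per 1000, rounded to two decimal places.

Age-specific rates per 1000 for Cohort A: 1.759, 3.485, 13.796, 20.708, 44.801.
For the 2012 intake: 1.075, 2.912, 9.563, 13.714, 28.253.
Standard total = 630700; weights = 0.3372, 0.3111, 0.1116, 0.1272, 0.1129.
Cohort A: 0.3372×1.759 + 0.3111×3.485 + 0.1116×13.796 + 0.1272×20.708 + 0.1129×44.801 = 10.9082 per 1000.
The 2012 intake: 0.3372×1.075 + 0.3111×2.912 + 0.1116×9.563 + 0.1272×13.714 + 0.1129×28.253 = 7.2691 per 1000.
Difference = 10.9082 − 7.2691 = 3.6391.

3.64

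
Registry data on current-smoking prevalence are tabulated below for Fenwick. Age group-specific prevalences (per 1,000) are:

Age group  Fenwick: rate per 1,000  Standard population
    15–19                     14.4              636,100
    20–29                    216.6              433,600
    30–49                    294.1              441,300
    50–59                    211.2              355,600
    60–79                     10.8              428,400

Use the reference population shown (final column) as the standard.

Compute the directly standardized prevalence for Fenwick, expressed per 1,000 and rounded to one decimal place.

136.2

Standard total = 2,295,000; weights = 0.2772, 0.1889, 0.1923, 0.1549, 0.1867.
Standardized rate: 0.2772×14.4 + 0.1889×216.6 + 0.1923×294.1 + 0.1549×211.2 + 0.1867×10.8 = 136.2063 per 1,000.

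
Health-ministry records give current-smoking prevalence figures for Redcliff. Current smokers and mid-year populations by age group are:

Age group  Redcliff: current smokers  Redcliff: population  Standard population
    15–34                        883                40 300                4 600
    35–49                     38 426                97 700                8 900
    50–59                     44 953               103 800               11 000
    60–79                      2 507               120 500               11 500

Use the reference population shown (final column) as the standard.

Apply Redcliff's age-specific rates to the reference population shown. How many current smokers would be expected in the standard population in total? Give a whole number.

8604

Age-specific rates per 1 000 for Redcliff: 21.911, 393.306, 433.073, 20.805.
Expected current smokers = Σ (standard pop × age-specific rate ÷ 1 000)
= 4 600×21.911/1 000 + 8 900×393.306/1 000 + 11 000×433.073/1 000 + 11 500×20.805/1 000
= 100.79 + 3500.42 + 4763.81 + 239.26 = 8604.28.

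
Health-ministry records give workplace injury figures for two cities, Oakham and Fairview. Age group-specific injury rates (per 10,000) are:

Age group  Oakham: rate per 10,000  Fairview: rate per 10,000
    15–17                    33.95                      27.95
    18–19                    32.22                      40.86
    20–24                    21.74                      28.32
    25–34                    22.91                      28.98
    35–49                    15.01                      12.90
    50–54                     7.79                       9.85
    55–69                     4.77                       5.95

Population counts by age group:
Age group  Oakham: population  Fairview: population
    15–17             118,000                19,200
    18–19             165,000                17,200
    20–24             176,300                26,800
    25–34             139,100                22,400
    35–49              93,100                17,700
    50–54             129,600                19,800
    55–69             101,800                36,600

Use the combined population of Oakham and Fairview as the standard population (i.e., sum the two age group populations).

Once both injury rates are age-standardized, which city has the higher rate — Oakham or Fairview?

Fairview

Combined standard total = 1,082,600; weights = 0.1267, 0.1683, 0.1876, 0.1492, 0.1023, 0.1380, 0.1278.
Oakham: 0.1267×33.95 + 0.1683×32.22 + 0.1876×21.74 + 0.1492×22.91 + 0.1023×15.01 + 0.1380×7.79 + 0.1278×4.77 = 20.4423 per 10,000.
Fairview: 0.1267×27.95 + 0.1683×40.86 + 0.1876×28.32 + 0.1492×28.98 + 0.1023×12.90 + 0.1380×9.85 + 0.1278×5.95 = 23.4952 per 10,000.
The crude rates (20.84 vs 20.59) would put Oakham higher, but that reflects its age composition; once standardized to a common age structure, Fairview has the higher underlying rate.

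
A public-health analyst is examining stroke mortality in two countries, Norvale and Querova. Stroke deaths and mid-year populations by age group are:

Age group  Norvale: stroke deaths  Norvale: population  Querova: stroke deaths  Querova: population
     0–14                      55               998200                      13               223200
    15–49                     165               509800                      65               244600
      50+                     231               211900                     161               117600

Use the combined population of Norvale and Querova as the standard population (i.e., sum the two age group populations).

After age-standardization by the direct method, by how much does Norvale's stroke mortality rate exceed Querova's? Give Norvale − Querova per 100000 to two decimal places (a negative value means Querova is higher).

Age-specific rates per 100000 for Norvale: 5.51, 32.37, 109.01.
For Querova: 5.82, 26.57, 136.90.
Combined standard total = 2305300; weights = 0.5298, 0.3272, 0.1429.
Norvale: 0.5298×5.51 + 0.3272×32.37 + 0.1429×109.01 = 29.0923 per 100000.
Querova: 0.5298×5.82 + 0.3272×26.57 + 0.1429×136.90 = 31.3501 per 100000.
Difference = 29.0923 − 31.3501 = -2.2578.

-2.26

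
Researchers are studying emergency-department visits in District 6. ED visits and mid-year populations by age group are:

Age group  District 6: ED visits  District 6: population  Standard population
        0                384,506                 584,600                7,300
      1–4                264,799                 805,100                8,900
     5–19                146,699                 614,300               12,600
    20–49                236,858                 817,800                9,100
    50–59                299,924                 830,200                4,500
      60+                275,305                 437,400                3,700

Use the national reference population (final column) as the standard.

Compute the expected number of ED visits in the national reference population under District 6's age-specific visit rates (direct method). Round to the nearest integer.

17328

Age-specific rates per 1,000 for District 6: 657.725, 328.902, 238.807, 289.628, 361.267, 629.412.
Expected ED visits = Σ (standard pop × age-specific rate ÷ 1,000)
= 7,300×657.725/1,000 + 8,900×328.902/1,000 + 12,600×238.807/1,000 + 9,100×289.628/1,000 + 4,500×361.267/1,000 + 3,700×629.412/1,000
= 4801.39 + 2927.23 + 3008.97 + 2635.62 + 1625.70 + 2328.83 = 17327.73.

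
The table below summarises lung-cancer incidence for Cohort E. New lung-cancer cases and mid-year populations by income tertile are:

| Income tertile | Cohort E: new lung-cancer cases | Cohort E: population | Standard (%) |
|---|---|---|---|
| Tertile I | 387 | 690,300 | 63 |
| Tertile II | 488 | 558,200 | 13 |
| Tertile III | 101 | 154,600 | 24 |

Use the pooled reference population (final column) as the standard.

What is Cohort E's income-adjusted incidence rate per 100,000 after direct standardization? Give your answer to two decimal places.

62.36

Income-specific rates per 100,000 for Cohort E: 56.06, 87.42, 65.33.
Standard weights: 0.63, 0.13, 0.24.
Standardized rate: 0.6300×56.06 + 0.1300×87.42 + 0.2400×65.33 = 62.3637 per 100,000.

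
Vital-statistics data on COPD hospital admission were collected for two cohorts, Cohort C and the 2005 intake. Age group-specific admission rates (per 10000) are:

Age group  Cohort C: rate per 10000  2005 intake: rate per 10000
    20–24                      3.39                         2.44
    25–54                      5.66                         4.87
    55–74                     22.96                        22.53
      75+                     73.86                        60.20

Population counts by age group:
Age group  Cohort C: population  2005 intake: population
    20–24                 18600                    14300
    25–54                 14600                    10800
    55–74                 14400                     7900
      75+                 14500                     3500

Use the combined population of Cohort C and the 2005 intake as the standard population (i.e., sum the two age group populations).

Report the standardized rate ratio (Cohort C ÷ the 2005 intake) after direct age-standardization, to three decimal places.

1.171

Combined standard total = 98600; weights = 0.3337, 0.2576, 0.2262, 0.1826.
Cohort C: 0.3337×3.39 + 0.2576×5.66 + 0.2262×22.96 + 0.1826×73.86 = 21.2655 per 10000.
The 2005 intake: 0.3337×2.44 + 0.2576×4.87 + 0.2262×22.53 + 0.1826×60.20 = 18.1541 per 10000.
Ratio = 21.2655 ÷ 18.1541 = 1.17139.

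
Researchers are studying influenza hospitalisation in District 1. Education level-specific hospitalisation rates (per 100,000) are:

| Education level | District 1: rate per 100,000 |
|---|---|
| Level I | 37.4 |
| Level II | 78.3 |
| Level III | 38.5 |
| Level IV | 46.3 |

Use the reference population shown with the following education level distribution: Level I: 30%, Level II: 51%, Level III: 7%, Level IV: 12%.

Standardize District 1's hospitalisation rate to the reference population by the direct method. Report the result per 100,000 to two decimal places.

59.40

Standard weights: 0.30, 0.51, 0.07, 0.12.
Standardized rate: 0.3000×37.4 + 0.5100×78.3 + 0.0700×38.5 + 0.1200×46.3 = 59.4040 per 100,000.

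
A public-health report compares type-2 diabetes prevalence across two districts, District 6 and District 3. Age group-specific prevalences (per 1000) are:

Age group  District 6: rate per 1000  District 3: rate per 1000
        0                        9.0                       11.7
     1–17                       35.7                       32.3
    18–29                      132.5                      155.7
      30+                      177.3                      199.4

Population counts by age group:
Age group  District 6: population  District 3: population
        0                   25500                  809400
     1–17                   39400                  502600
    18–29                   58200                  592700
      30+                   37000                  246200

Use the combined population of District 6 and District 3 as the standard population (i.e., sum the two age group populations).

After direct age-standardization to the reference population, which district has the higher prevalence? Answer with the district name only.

Combined standard total = 2311000; weights = 0.3613, 0.2345, 0.2817, 0.1225.
District 6: 0.3613×9.0 + 0.2345×35.7 + 0.2817×132.5 + 0.1225×177.3 = 70.6703 per 1000.
District 3: 0.3613×11.7 + 0.2345×32.3 + 0.2817×155.7 + 0.1225×199.4 = 80.0909 per 1000.
The crude rates (99.36 vs 77.68) would put District 6 higher, but that reflects its age composition; once standardized to a common age structure, District 3 has the higher underlying rate.

District 3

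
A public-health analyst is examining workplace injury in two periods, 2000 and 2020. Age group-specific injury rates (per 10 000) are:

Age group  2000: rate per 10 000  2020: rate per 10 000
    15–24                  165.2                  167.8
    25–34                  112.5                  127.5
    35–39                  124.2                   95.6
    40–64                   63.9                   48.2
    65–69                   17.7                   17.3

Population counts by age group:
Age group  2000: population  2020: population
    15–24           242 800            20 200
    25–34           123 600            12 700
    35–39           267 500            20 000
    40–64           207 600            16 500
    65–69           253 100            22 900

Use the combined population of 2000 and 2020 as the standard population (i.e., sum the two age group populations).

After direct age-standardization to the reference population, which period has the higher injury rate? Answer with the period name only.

Combined standard total = 1 186 900; weights = 0.2216, 0.1148, 0.2422, 0.1888, 0.2325.
2000: 0.2216×165.2 + 0.1148×112.5 + 0.2422×124.2 + 0.1888×63.9 + 0.2325×17.7 = 95.7907 per 10 000.
2020: 0.2216×167.8 + 0.1148×127.5 + 0.2422×95.6 + 0.1888×48.2 + 0.2325×17.3 = 88.1044 per 10 000.

2000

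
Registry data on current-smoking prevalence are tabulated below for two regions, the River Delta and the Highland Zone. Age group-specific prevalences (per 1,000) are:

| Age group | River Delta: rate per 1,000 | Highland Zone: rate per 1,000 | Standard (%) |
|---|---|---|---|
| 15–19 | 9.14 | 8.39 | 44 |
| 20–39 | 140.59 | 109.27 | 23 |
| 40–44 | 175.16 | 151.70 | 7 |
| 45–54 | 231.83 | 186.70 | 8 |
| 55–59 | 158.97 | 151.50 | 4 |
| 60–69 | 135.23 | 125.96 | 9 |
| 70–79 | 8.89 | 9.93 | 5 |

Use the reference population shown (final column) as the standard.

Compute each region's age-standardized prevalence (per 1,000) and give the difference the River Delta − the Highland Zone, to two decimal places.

13.87

Standard weights: 0.44, 0.23, 0.07, 0.08, 0.04, 0.09, 0.05.
The River Delta: 0.4400×9.14 + 0.2300×140.59 + 0.0700×175.16 + 0.0800×231.83 + 0.0400×158.97 + 0.0900×135.23 + 0.0500×8.89 = 86.1389 per 1,000.
The Highland Zone: 0.4400×8.39 + 0.2300×109.27 + 0.0700×151.70 + 0.0800×186.70 + 0.0400×151.50 + 0.0900×125.96 + 0.0500×9.93 = 72.2716 per 1,000.
Difference = 86.1389 − 72.2716 = 13.8673.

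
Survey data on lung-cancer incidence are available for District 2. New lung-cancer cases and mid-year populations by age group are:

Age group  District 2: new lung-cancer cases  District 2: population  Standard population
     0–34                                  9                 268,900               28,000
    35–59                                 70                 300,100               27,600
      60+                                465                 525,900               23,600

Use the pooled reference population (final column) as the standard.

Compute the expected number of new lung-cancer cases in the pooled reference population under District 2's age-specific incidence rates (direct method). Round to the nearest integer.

Age-specific rates per 100,000 for District 2: 3.35, 23.33, 88.42.
Expected new lung-cancer cases = Σ (standard pop × age-specific rate ÷ 100,000)
= 28,000×3.35/100,000 + 27,600×23.33/100,000 + 23,600×88.42/100,000
= 0.94 + 6.44 + 20.87 = 28.24.

28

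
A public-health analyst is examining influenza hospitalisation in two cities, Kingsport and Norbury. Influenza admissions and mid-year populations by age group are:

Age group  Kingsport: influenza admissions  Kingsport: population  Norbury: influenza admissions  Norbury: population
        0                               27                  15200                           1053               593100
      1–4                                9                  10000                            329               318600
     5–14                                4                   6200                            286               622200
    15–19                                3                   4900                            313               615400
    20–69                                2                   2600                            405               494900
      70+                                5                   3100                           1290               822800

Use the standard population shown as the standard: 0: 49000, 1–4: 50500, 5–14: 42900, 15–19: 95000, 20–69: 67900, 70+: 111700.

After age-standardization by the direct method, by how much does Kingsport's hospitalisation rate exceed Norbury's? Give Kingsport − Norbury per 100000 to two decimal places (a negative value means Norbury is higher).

3.08

Age-specific rates per 100000 for Kingsport: 177.63, 90.00, 64.52, 61.22, 76.92, 161.29.
For Norbury: 177.54, 103.26, 45.97, 50.86, 81.83, 156.78.
Standard total = 417000; weights = 0.1175, 0.1211, 0.1029, 0.2278, 0.1628, 0.2679.
Kingsport: 0.1175×177.63 + 0.1211×90.00 + 0.1029×64.52 + 0.2278×61.22 + 0.1628×76.92 + 0.2679×161.29 = 108.0869 per 100000.
Norbury: 0.1175×177.54 + 0.1211×103.26 + 0.1029×45.97 + 0.2278×50.86 + 0.1628×81.83 + 0.2679×156.78 = 105.0054 per 100000.
Difference = 108.0869 − 105.0054 = 3.0815.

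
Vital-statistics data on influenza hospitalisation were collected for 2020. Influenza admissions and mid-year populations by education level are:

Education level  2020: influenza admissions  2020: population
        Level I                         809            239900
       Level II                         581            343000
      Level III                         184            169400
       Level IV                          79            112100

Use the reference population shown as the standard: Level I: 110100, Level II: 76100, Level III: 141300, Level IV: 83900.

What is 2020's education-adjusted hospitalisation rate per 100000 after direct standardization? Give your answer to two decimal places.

173.26

Education-specific rates per 100000 for 2020: 337.22, 169.39, 108.62, 70.47.
Standard total = 411400; weights = 0.2676, 0.1850, 0.3435, 0.2039.
Standardized rate: 0.2676×337.22 + 0.1850×169.39 + 0.3435×108.62 + 0.2039×70.47 = 173.2602 per 100000.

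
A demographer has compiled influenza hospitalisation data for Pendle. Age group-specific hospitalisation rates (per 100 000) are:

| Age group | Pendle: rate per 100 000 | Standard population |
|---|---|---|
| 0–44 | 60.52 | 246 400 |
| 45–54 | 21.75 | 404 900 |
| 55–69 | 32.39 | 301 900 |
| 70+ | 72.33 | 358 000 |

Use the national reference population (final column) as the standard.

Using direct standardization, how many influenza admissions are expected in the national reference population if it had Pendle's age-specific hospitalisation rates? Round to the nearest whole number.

Expected influenza admissions = Σ (standard pop × age-specific rate ÷ 100 000)
= 246 400×60.52/100 000 + 404 900×21.75/100 000 + 301 900×32.39/100 000 + 358 000×72.33/100 000
= 149.12 + 88.07 + 97.79 + 258.94 = 593.91.

594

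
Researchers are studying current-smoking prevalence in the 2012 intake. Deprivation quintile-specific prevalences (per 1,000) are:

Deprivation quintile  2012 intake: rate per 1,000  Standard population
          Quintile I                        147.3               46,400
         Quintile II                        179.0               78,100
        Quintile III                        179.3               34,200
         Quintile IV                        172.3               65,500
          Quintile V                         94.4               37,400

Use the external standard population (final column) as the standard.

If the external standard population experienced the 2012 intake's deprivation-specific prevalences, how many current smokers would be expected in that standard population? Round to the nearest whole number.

41763

Expected current smokers = Σ (standard pop × deprivation-specific rate ÷ 1,000)
= 46,400×147.3/1,000 + 78,100×179.0/1,000 + 34,200×179.3/1,000 + 65,500×172.3/1,000 + 37,400×94.4/1,000
= 6834.72 + 13979.90 + 6132.06 + 11285.65 + 3530.56 = 41762.89.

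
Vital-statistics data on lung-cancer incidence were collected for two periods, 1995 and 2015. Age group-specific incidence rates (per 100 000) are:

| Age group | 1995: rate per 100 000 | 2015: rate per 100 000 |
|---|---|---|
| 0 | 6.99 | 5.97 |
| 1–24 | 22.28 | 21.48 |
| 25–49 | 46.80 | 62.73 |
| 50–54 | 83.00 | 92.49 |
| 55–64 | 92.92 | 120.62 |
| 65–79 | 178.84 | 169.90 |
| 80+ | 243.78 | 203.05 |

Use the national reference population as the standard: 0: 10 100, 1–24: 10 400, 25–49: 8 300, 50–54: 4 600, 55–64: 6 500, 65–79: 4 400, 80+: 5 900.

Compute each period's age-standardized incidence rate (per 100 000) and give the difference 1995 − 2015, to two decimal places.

Standard total = 50 200; weights = 0.2012, 0.2072, 0.1653, 0.0916, 0.1295, 0.0876, 0.1175.
1995: 0.2012×6.99 + 0.2072×22.28 + 0.1653×46.80 + 0.0916×83.00 + 0.1295×92.92 + 0.0876×178.84 + 0.1175×243.78 = 77.7237 per 100 000.
2015: 0.2012×5.97 + 0.2072×21.48 + 0.1653×62.73 + 0.0916×92.49 + 0.1295×120.62 + 0.0876×169.90 + 0.1175×203.05 = 78.8723 per 100 000.
Difference = 77.7237 − 78.8723 = -1.1486.

-1.15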